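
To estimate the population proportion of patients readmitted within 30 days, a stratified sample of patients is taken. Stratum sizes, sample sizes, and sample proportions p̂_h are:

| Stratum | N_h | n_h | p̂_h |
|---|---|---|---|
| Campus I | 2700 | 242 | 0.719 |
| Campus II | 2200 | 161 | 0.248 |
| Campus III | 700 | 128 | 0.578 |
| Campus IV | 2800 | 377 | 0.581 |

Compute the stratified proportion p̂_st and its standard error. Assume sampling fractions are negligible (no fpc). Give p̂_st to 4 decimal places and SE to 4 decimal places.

N = 8400; stratum weights W_h = N_h/N.
p̂_st = Σ W_h p̂_h = (2700·0.719 + 2200·0.248 + 700·0.578 + 2800·0.581)/8400 = 0.53789
V̂(p̂_st) = Σ W_h² p̂_h(1−p̂_h)/(n_h−1):
  stratum Campus I: (2700/8400)²·0.719·0.281/241 = 8.66138e-05
  stratum Campus II: (2200/8400)²·0.248·0.752/160 = 7.99533e-05
  stratum Campus III: (700/8400)²·0.578·0.422/127 = 1.33375e-05
  stratum Campus IV: (2800/8400)²·0.581·0.419/376 = 7.19382e-05
V̂(p̂_st) = 0.000251843; SE = √V̂ = 0.0158696

p̂_st ≈ 0.5379, SE ≈ 0.0159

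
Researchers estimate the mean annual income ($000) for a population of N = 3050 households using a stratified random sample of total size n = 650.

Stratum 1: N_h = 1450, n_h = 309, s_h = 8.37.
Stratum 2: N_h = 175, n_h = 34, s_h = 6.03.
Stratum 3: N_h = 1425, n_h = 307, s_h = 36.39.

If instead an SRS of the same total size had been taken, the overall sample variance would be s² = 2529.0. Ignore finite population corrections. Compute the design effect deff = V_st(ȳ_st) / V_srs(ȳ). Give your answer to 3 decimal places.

V̂(ȳ_st) = Σ W_h² s_h²/n_h, with W_h = N_h/N and N = 3050:
  stratum 1: (1450/3050)²·8.37²/309 = 0.0512423
  stratum 2: (175/3050)²·6.03²/34 = 0.00352073
  stratum 3: (1425/3050)²·36.39²/307 = 0.941577
V_st = 0.99634
V_srs = s²/n = 2529.0/650 = 3.89077
deff = V_st / V_srs = 0.99634/3.89077 = 0.2561

deff ≈ 0.256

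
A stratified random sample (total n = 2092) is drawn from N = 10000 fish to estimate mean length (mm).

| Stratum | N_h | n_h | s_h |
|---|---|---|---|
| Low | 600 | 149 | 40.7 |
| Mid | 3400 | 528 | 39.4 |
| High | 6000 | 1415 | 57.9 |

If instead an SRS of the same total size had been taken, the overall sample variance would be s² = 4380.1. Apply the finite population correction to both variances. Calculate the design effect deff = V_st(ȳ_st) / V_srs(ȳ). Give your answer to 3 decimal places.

V̂(ȳ_st) = Σ W_h² (1 − n_h/N_h) s_h²/n_h, with W_h = N_h/N and N = 10000:
  stratum Low: (600/10000)²·(1 − 149/600)·40.7²/149 = 0.0300836
  stratum Mid: (3400/10000)²·(1 − 528/3400)·39.4²/528 = 0.287093
  stratum High: (6000/10000)²·(1 − 1415/6000)·57.9²/1415 = 0.651765
V_st = 0.968942
V_srs = (1 − 2092/10000)·4380.1/2092 = 1.65573
deff = V_st / V_srs = 0.968942/1.65573 = 0.5852

deff ≈ 0.585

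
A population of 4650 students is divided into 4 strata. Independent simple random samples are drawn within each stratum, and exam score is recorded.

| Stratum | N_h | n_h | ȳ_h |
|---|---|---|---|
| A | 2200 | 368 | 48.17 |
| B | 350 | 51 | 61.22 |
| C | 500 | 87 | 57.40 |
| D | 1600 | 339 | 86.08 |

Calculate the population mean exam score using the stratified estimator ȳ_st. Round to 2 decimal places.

N = Σ N_h = 4650. Stratum weights W_h = N_h/N.
ȳ_st = (2200·48.17 + 350·61.22 + 500·57.40 + 1600·86.08) / 4650 = 63.1890

ȳ_st ≈ 63.19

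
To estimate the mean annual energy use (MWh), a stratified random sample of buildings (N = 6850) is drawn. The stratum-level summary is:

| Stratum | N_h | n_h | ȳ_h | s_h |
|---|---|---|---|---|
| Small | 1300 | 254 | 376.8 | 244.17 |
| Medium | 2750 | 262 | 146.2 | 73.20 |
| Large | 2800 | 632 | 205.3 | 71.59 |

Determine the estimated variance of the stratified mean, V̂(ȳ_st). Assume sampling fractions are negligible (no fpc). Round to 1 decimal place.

V̂(ȳ_st) = Σ W_h² s_h²/n_h, with W_h = N_h/N and N = 6850:
  stratum Small: (1300/6850)²·244.17²/254 = 8.45389
  stratum Medium: (2750/6850)²·73.20²/262 = 3.29614
  stratum Large: (2800/6850)²·71.59²/632 = 1.35495
V̂(ȳ_st) = 13.105

V̂(ȳ_st) ≈ 13.1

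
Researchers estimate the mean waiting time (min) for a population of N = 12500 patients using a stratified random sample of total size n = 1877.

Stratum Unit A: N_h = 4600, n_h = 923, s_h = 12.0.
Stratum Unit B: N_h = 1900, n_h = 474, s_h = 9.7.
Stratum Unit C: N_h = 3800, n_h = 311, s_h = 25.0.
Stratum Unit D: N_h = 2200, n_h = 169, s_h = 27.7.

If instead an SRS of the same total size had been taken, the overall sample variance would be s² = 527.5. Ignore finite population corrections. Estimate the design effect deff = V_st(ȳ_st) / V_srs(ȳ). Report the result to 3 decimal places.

V̂(ȳ_st) = Σ W_h² s_h²/n_h, with W_h = N_h/N and N = 12500:
  stratum Unit A: (4600/12500)²·12.0²/923 = 0.0211279
  stratum Unit B: (1900/12500)²·9.7²/474 = 0.00458619
  stratum Unit C: (3800/12500)²·25.0²/311 = 0.185723
  stratum Unit D: (2200/12500)²·27.7²/169 = 0.140637
V_st = 0.352074
V_srs = s²/n = 527.5/1877 = 0.281034
deff = V_st / V_srs = 0.352074/0.281034 = 1.2528

deff ≈ 1.253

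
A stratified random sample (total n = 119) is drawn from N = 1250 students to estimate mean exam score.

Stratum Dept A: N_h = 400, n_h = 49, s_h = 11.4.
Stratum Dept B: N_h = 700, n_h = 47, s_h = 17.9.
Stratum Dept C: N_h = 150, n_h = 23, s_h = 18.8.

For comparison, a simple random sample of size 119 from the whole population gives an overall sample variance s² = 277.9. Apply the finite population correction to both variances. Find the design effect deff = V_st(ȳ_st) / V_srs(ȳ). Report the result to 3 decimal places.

deff ≈ 1.145

V̂(ȳ_st) = Σ W_h² (1 − n_h/N_h) s_h²/n_h, with W_h = N_h/N and N = 1250:
  stratum Dept A: (400/1250)²·(1 − 49/400)·11.4²/49 = 0.23832
  stratum Dept B: (700/1250)²·(1 − 47/700)·17.9²/47 = 1.99434
  stratum Dept C: (150/1250)²·(1 − 23/150)·18.8²/23 = 0.187354
V_st = 2.42001
V_srs = (1 − 119/1250)·277.9/119 = 2.11297
deff = V_st / V_srs = 2.42001/2.11297 = 1.1453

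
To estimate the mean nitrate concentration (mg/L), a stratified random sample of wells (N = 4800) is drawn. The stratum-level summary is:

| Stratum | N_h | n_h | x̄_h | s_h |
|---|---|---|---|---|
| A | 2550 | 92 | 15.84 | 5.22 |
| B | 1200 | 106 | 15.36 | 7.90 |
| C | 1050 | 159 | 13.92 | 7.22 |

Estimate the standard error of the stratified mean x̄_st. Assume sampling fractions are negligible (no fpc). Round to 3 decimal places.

SE(x̄_st) ≈ 0.369

V̂(x̄_st) = Σ W_h² s_h²/n_h, with W_h = N_h/N and N = 4800:
  stratum A: (2550/4800)²·5.22²/92 = 0.0835894
  stratum B: (1200/4800)²·7.90²/106 = 0.0367983
  stratum C: (1050/4800)²·7.22²/159 = 0.0156882
V̂(x̄_st) = 0.136076
SE(x̄_st) = √0.136076 = 0.368885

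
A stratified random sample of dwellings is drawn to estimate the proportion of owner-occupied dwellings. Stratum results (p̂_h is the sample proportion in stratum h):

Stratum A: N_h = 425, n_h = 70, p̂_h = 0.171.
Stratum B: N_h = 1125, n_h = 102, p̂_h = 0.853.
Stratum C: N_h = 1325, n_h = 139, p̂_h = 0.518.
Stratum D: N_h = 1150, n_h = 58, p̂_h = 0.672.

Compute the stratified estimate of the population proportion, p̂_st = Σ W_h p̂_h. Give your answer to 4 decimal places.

p̂_st ≈ 0.6190

N = 4025; stratum weights W_h = N_h/N.
p̂_st = Σ W_h p̂_h = (425·0.171 + 1125·0.853 + 1325·0.518 + 1150·0.672)/4025 = 0.61899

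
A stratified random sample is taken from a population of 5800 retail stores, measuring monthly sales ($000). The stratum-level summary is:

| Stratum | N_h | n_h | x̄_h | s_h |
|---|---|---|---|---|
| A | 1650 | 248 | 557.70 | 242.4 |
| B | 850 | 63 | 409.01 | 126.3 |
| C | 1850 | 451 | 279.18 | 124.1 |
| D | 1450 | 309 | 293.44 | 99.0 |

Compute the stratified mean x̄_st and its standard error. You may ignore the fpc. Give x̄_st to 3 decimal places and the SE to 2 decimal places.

x̄_st = Σ W_h x̄_h = (1650·557.70 + 850·409.01 + 1850·279.18 + 1450·293.44)/5800 = 381.00595
V̂(x̄_st) = Σ W_h² s_h²/n_h, with W_h = N_h/N and N = 5800:
  stratum A: (1650/5800)²·242.4²/248 = 19.1746
  stratum B: (850/5800)²·126.3²/63 = 5.43811
  stratum C: (1850/5800)²·124.1²/451 = 3.4742
  stratum D: (1450/5800)²·99.0²/309 = 1.9824
V̂(x̄_st) = 30.0693
SE(x̄_st) = √30.0693 = 5.48355

x̄_st ≈ 381.006, SE ≈ 5.48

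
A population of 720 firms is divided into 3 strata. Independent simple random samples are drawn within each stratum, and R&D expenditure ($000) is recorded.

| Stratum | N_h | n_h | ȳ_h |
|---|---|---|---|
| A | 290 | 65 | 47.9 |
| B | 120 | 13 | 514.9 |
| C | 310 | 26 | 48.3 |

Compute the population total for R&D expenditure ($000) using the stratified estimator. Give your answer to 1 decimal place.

τ̂_st = Σ N_h ȳ_h = 290·47.9 + 120·514.9 + 310·48.3 = 90652.0

τ̂_st ≈ 90652.0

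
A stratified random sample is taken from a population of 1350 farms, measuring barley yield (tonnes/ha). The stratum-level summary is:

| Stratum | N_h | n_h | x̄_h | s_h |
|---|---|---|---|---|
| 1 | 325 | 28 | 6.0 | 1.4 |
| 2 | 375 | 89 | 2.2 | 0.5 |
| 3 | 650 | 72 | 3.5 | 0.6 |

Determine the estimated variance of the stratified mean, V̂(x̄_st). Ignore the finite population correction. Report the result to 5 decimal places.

V̂(x̄_st) ≈ 0.00543

V̂(x̄_st) = Σ W_h² s_h²/n_h, with W_h = N_h/N and N = 1350:
  stratum 1: (325/1350)²·1.4²/28 = 0.00405693
  stratum 2: (375/1350)²·0.5²/89 = 0.000216743
  stratum 3: (650/1350)²·0.6²/72 = 0.00115912
V̂(x̄_st) = 0.00543279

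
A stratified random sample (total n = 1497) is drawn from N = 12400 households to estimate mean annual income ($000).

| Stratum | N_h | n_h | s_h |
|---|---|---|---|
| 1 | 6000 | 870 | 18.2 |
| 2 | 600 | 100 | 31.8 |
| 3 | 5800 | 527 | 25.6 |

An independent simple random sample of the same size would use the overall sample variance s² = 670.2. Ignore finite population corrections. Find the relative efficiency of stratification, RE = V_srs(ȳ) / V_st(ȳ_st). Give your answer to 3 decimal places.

V̂(ȳ_st) = Σ W_h² s_h²/n_h, with W_h = N_h/N and N = 12400:
  stratum 1: (6000/12400)²·18.2²/870 = 0.0891421
  stratum 2: (600/12400)²·31.8²/100 = 0.0236763
  stratum 3: (5800/12400)²·25.6²/527 = 0.272071
V_st = 0.384889
V_srs = s²/n = 670.2/1497 = 0.447695
Relative efficiency = V_srs / V_st = 0.447695/0.384889 = 1.1632

RE ≈ 1.163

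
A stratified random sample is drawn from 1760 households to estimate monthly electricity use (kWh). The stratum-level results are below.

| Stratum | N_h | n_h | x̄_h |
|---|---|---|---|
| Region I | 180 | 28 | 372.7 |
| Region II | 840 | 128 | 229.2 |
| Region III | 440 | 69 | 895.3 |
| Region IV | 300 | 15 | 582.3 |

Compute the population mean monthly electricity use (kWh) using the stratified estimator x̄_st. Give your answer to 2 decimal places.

N = Σ N_h = 1760. Stratum weights W_h = N_h/N.
x̄_st = (180·372.7 + 840·229.2 + 440·895.3 + 300·582.3) / 1760 = 470.5886

x̄_st ≈ 470.59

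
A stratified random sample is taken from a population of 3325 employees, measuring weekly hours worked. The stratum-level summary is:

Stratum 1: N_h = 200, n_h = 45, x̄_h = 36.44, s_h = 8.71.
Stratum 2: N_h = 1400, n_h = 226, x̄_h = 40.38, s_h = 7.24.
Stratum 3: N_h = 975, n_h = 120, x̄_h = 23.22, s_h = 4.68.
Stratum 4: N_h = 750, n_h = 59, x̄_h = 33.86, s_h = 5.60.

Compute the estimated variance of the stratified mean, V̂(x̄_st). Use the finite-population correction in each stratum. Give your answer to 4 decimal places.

V̂(x̄_st) = Σ W_h² (1 − n_h/N_h) s_h²/n_h, with W_h = N_h/N and N = 3325:
  stratum 1: (200/3325)²·(1 − 45/200)·8.71²/45 = 0.00472718
  stratum 2: (1400/3325)²·(1 − 226/1400)·7.24²/226 = 0.0344811
  stratum 3: (975/3325)²·(1 − 120/975)·4.68²/120 = 0.0137625
  stratum 4: (750/3325)²·(1 − 59/750)·5.60²/59 = 0.0249161
V̂(x̄_st) = 0.0778869

V̂(x̄_st) ≈ 0.0779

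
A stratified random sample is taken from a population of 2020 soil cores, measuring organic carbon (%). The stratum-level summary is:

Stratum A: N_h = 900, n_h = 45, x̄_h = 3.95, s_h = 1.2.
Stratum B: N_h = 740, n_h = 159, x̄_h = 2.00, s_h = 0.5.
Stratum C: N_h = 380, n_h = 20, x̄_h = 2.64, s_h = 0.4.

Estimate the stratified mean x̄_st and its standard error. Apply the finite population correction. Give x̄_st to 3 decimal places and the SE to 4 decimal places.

x̄_st ≈ 2.989, SE ≈ 0.0804

x̄_st = Σ W_h x̄_h = (900·3.95 + 740·2.00 + 380·2.64)/2020 = 2.98921
V̂(x̄_st) = Σ W_h² (1 − n_h/N_h) s_h²/n_h, with W_h = N_h/N and N = 2020:
  stratum A: (900/2020)²·(1 − 45/900)·1.2²/45 = 0.0060347
  stratum B: (740/2020)²·(1 − 159/740)·0.5²/159 = 0.000165672
  stratum C: (380/2020)²·(1 − 20/380)·0.4²/20 = 0.000268209
V̂(x̄_st) = 0.00646858
SE(x̄_st) = √0.00646858 = 0.0804275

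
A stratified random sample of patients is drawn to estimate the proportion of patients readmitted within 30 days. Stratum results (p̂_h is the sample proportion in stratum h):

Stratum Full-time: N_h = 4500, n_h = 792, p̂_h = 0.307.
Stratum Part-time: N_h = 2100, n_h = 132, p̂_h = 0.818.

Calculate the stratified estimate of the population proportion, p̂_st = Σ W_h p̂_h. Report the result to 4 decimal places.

N = 6600; stratum weights W_h = N_h/N.
p̂_st = Σ W_h p̂_h = (4500·0.307 + 2100·0.818)/6600 = 0.46959

p̂_st ≈ 0.4696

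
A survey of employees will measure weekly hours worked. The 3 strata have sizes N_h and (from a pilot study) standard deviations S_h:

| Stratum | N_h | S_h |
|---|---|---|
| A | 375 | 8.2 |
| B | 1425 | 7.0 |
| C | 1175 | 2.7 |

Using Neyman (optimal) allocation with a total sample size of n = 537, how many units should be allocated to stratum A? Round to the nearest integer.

102

Neyman allocation: n_h = n · N_h S_h / Σ N_i S_i, with n = 537.
  stratum A: N_h·S_h = 375·8.2 = 3075.00
  stratum B: N_h·S_h = 1425·7.0 = 9975.00
  stratum C: N_h·S_h = 1175·2.7 = 3172.50
Σ N_h S_h = 16222.50
n for stratum A = 537·3075.00/16222.50 = 101.789 → 102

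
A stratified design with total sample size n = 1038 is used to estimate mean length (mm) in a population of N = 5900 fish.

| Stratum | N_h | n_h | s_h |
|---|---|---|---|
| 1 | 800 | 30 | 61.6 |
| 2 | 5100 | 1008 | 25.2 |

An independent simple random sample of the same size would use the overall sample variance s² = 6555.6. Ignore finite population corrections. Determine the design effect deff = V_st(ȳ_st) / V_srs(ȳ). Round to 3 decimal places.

deff ≈ 0.443

V̂(ȳ_st) = Σ W_h² s_h²/n_h, with W_h = N_h/N and N = 5900:
  stratum 1: (800/5900)²·61.6²/30 = 2.3255
  stratum 2: (5100/5900)²·25.2²/1008 = 0.470735
V_st = 2.79623
V_srs = s²/n = 6555.6/1038 = 6.31561
deff = V_st / V_srs = 2.79623/6.31561 = 0.4427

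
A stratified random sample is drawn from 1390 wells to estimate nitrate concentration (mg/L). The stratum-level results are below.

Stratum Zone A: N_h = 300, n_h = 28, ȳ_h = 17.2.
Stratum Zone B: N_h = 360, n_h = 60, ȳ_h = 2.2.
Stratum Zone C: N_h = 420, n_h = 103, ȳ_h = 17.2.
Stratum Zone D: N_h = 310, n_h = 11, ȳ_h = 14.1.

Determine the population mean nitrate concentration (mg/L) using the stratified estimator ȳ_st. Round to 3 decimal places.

N = Σ N_h = 1390. Stratum weights W_h = N_h/N.
ȳ_st = (300·17.2 + 360·2.2 + 420·17.2 + 310·14.1) / 1390 = 12.62374

ȳ_st ≈ 12.624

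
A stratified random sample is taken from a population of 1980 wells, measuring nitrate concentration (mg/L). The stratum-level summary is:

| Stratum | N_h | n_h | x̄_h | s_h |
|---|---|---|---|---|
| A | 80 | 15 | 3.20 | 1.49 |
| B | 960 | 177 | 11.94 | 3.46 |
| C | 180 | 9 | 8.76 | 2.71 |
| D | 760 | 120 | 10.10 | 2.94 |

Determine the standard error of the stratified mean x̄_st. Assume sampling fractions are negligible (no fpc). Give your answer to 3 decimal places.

V̂(x̄_st) = Σ W_h² s_h²/n_h, with W_h = N_h/N and N = 1980:
  stratum A: (80/1980)²·1.49²/15 = 0.000241619
  stratum B: (960/1980)²·3.46²/177 = 0.0158998
  stratum C: (180/1980)²·2.71²/9 = 0.00674389
  stratum D: (760/1980)²·2.94²/120 = 0.0106123
V̂(x̄_st) = 0.0334976
SE(x̄_st) = √0.0334976 = 0.183024

SE(x̄_st) ≈ 0.183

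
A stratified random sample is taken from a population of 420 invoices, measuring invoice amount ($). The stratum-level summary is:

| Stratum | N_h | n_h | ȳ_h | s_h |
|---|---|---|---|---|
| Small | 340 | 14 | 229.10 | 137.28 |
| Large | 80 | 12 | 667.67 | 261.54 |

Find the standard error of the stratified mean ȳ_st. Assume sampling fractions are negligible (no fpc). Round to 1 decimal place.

V̂(ȳ_st) = Σ W_h² s_h²/n_h, with W_h = N_h/N and N = 420:
  stratum Small: (340/420)²·137.28²/14 = 882.157
  stratum Large: (80/420)²·261.54²/12 = 206.812
V̂(ȳ_st) = 1088.97
SE(ȳ_st) = √1088.97 = 32.9995

SE(ȳ_st) ≈ 33.0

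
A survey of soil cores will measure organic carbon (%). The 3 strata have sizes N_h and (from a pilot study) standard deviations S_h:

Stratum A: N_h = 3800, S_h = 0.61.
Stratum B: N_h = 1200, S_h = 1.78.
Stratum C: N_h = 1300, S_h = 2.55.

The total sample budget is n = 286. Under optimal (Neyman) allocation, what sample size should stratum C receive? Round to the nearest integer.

122

Neyman allocation: n_h = n · N_h S_h / Σ N_i S_i, with n = 286.
  stratum A: N_h·S_h = 3800·0.61 = 2318.00
  stratum B: N_h·S_h = 1200·1.78 = 2136.00
  stratum C: N_h·S_h = 1300·2.55 = 3315.00
Σ N_h S_h = 7769.00
n for stratum C = 286·3315.00/7769.00 = 122.035 → 122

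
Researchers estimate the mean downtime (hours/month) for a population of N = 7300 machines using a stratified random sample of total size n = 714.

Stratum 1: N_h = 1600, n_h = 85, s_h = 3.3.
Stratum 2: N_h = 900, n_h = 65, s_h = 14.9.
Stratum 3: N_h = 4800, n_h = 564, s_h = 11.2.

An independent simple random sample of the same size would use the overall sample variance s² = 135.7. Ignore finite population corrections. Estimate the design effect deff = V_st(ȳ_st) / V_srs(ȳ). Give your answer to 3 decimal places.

V̂(ȳ_st) = Σ W_h² s_h²/n_h, with W_h = N_h/N and N = 7300:
  stratum 1: (1600/7300)²·3.3²/85 = 0.00615465
  stratum 2: (900/7300)²·14.9²/65 = 0.0519157
  stratum 3: (4800/7300)²·11.2²/564 = 0.0961598
V_st = 0.15423
V_srs = s²/n = 135.7/714 = 0.190056
deff = V_st / V_srs = 0.15423/0.190056 = 0.8115

deff ≈ 0.811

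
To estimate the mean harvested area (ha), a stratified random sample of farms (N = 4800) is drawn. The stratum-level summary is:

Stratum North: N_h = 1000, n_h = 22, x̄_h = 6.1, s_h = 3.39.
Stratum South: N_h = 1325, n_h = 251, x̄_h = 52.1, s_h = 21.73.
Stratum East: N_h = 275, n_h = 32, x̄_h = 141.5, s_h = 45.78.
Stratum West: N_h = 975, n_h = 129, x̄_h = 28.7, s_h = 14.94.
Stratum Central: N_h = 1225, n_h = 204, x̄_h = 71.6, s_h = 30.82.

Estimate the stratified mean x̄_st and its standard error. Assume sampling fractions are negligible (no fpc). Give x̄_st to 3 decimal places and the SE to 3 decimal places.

x̄_st ≈ 47.862, SE ≈ 0.869

x̄_st = Σ W_h x̄_h = (1000·6.1 + 1325·52.1 + 275·141.5 + 975·28.7 + 1225·71.6)/4800 = 47.86198
V̂(x̄_st) = Σ W_h² s_h²/n_h, with W_h = N_h/N and N = 4800:
  stratum North: (1000/4800)²·3.39²/22 = 0.0226722
  stratum South: (1325/4800)²·21.73²/251 = 0.143349
  stratum East: (275/4800)²·45.78²/32 = 0.214973
  stratum West: (975/4800)²·14.94²/129 = 0.0713901
  stratum Central: (1225/4800)²·30.82²/204 = 0.303267
V̂(x̄_st) = 0.755652
SE(x̄_st) = √0.755652 = 0.869282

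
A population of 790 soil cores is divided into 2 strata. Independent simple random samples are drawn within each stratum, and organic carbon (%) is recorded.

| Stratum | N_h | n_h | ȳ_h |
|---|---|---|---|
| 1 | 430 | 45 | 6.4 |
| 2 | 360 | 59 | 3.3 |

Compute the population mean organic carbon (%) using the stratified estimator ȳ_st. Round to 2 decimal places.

ȳ_st ≈ 4.99

N = Σ N_h = 790. Stratum weights W_h = N_h/N.
ȳ_st = (430·6.4 + 360·3.3) / 790 = 4.9873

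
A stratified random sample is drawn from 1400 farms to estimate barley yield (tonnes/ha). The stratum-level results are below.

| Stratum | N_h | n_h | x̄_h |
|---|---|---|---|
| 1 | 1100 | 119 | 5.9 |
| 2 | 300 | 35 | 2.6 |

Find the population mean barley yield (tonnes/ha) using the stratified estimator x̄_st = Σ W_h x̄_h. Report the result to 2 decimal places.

N = Σ N_h = 1400. Stratum weights W_h = N_h/N.
x̄_st = (1100·5.9 + 300·2.6) / 1400 = 5.1929

x̄_st ≈ 5.19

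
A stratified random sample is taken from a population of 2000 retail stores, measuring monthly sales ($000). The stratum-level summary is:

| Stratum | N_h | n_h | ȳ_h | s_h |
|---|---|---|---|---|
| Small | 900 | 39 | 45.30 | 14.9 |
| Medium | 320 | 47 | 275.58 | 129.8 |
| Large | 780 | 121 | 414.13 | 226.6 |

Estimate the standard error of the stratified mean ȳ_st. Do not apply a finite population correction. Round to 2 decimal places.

V̂(ȳ_st) = Σ W_h² s_h²/n_h, with W_h = N_h/N and N = 2000:
  stratum Small: (900/2000)²·14.9²/39 = 1.15274
  stratum Medium: (320/2000)²·129.8²/47 = 9.1768
  stratum Large: (780/2000)²·226.6²/121 = 64.5452
V̂(ȳ_st) = 74.8747
SE(ȳ_st) = √74.8747 = 8.65302

SE(ȳ_st) ≈ 8.65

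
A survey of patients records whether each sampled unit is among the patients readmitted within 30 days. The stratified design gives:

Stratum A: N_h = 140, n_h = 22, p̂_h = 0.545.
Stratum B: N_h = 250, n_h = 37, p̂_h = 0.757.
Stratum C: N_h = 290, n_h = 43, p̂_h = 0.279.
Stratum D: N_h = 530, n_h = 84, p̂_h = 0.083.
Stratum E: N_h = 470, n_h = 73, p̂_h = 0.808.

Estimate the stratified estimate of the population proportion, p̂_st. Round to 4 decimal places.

N = 1680; stratum weights W_h = N_h/N.
p̂_st = Σ W_h p̂_h = (140·0.545 + 250·0.757 + 290·0.279 + 530·0.083 + 470·0.808)/1680 = 0.45846

p̂_st ≈ 0.4585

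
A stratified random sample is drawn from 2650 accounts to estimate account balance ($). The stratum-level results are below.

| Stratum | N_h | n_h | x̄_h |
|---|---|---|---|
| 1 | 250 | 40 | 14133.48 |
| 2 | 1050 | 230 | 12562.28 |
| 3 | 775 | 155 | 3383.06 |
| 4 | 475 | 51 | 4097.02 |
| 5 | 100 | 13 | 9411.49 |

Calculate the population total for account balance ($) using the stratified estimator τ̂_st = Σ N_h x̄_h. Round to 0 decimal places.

τ̂_st = Σ N_h x̄_h = 250·14133.48 + 1050·12562.28 + 775·3383.06 + 475·4097.02 + 100·9411.49 = 22232869

τ̂_st ≈ 22232869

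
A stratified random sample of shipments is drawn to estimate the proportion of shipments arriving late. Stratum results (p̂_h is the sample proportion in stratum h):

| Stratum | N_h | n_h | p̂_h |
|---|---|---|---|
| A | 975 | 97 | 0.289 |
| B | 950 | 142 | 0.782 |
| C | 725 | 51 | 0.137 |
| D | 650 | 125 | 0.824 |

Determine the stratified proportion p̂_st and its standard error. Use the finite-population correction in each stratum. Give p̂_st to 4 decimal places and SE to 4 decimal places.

N = 3300; stratum weights W_h = N_h/N.
p̂_st = Σ W_h p̂_h = (975·0.289 + 950·0.782 + 725·0.137 + 650·0.824)/3300 = 0.50291
V̂(p̂_st) = Σ W_h² (1 − n_h/N_h) p̂_h(1−p̂_h)/(n_h−1):
  stratum A: (975/3300)²·(1 − 97/975)·0.289·0.711/96 = 0.000168255
  stratum B: (950/3300)²·(1 − 142/950)·0.782·0.218/141 = 8.52219e-05
  stratum C: (725/3300)²·(1 − 51/725)·0.137·0.863/50 = 0.000106104
  stratum D: (650/3300)²·(1 − 125/650)·0.824·0.176/124 = 3.66491e-05
V̂(p̂_st) = 0.00039623; SE = √V̂ = 0.0199055

p̂_st ≈ 0.5029, SE ≈ 0.0199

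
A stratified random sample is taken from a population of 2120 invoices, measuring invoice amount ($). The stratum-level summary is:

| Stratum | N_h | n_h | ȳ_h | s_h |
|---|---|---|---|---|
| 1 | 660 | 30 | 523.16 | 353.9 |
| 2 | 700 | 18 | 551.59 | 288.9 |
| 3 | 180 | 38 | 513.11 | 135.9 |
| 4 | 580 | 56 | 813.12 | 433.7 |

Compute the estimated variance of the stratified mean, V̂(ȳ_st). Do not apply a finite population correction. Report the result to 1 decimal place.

V̂(ȳ_st) = Σ W_h² s_h²/n_h, with W_h = N_h/N and N = 2120:
  stratum 1: (660/2120)²·353.9²/30 = 404.628
  stratum 2: (700/2120)²·288.9²/18 = 505.53
  stratum 3: (180/2120)²·135.9²/38 = 3.50371
  stratum 4: (580/2120)²·433.7²/56 = 251.406
V̂(ȳ_st) = 1165.07

V̂(ȳ_st) ≈ 1165.1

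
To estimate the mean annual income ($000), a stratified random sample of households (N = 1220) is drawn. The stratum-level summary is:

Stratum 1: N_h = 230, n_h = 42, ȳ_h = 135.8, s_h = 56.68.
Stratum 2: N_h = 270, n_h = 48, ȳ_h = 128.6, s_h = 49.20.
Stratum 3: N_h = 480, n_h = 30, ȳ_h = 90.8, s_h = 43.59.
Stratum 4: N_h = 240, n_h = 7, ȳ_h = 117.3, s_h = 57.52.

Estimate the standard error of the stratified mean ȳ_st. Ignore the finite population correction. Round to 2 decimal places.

V̂(ȳ_st) = Σ W_h² s_h²/n_h, with W_h = N_h/N and N = 1220:
  stratum 1: (230/1220)²·56.68²/42 = 2.71861
  stratum 2: (270/1220)²·49.20²/48 = 2.47
  stratum 3: (480/1220)²·43.59²/30 = 9.80427
  stratum 4: (240/1220)²·57.52²/7 = 18.2912
V̂(ȳ_st) = 33.2841
SE(ȳ_st) = √33.2841 = 5.76924

SE(ȳ_st) ≈ 5.77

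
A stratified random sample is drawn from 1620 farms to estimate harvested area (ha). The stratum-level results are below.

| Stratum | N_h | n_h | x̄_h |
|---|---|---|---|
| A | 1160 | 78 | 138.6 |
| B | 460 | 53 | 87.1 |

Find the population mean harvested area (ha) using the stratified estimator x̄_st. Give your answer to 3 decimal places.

x̄_st ≈ 123.977

N = Σ N_h = 1620. Stratum weights W_h = N_h/N.
x̄_st = (1160·138.6 + 460·87.1) / 1620 = 123.97654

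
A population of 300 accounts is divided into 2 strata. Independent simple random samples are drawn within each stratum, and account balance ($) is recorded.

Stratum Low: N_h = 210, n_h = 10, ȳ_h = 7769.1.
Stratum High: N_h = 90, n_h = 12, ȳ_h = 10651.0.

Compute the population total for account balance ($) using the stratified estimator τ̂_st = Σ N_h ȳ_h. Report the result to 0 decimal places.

τ̂_st = Σ N_h ȳ_h = 210·7769.1 + 90·10651.0 = 2590101

τ̂_st ≈ 2590101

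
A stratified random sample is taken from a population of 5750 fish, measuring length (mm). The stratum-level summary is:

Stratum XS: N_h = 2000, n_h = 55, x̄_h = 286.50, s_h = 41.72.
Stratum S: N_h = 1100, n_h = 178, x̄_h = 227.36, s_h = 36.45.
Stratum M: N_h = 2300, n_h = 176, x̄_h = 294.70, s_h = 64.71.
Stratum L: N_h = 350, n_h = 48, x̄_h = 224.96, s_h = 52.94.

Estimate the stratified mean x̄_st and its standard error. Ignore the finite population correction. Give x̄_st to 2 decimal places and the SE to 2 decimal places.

x̄_st = Σ W_h x̄_h = (2000·286.50 + 1100·227.36 + 2300·294.70 + 350·224.96)/5750 = 274.72035
V̂(x̄_st) = Σ W_h² s_h²/n_h, with W_h = N_h/N and N = 5750:
  stratum XS: (2000/5750)²·41.72²/55 = 3.82869
  stratum S: (1100/5750)²·36.45²/178 = 0.273165
  stratum M: (2300/5750)²·64.71²/176 = 3.80671
  stratum L: (350/5750)²·52.94²/48 = 0.216335
V̂(x̄_st) = 8.1249
SE(x̄_st) = √8.1249 = 2.85042

x̄_st ≈ 274.72, SE ≈ 2.85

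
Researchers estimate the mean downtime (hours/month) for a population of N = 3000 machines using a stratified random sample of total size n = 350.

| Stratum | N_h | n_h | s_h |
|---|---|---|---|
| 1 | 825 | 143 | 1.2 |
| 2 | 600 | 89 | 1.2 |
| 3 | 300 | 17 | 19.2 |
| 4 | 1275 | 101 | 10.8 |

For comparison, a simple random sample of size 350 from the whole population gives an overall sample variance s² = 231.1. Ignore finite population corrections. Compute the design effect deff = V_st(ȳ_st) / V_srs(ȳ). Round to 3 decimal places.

V̂(ȳ_st) = Σ W_h² s_h²/n_h, with W_h = N_h/N and N = 3000:
  stratum 1: (825/3000)²·1.2²/143 = 0.000761538
  stratum 2: (600/3000)²·1.2²/89 = 0.000647191
  stratum 3: (300/3000)²·19.2²/17 = 0.216847
  stratum 4: (1275/3000)²·10.8²/101 = 0.208595
V_st = 0.426851
V_srs = s²/n = 231.1/350 = 0.660286
deff = V_st / V_srs = 0.426851/0.660286 = 0.6465

deff ≈ 0.646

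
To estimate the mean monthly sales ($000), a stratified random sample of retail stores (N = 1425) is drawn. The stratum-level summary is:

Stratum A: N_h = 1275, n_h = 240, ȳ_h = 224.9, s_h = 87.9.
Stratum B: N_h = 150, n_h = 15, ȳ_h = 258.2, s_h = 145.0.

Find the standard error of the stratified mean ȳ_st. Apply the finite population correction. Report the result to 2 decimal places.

SE(ȳ_st) ≈ 5.91

V̂(ȳ_st) = Σ W_h² (1 − n_h/N_h) s_h²/n_h, with W_h = N_h/N and N = 1425:
  stratum A: (1275/1425)²·(1 − 240/1275)·87.9²/240 = 20.9212
  stratum B: (150/1425)²·(1 − 15/150)·145.0²/15 = 13.9778
V̂(ȳ_st) = 34.8991
SE(ȳ_st) = √34.8991 = 5.90754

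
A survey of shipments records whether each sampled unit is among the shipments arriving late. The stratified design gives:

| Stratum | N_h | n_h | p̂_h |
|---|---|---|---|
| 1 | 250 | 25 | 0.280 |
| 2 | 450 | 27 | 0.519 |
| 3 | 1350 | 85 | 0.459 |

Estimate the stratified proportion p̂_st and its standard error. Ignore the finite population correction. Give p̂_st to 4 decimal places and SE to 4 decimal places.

p̂_st ≈ 0.4503, SE ≈ 0.0432

N = 2050; stratum weights W_h = N_h/N.
p̂_st = Σ W_h p̂_h = (250·0.280 + 450·0.519 + 1350·0.459)/2050 = 0.45034
V̂(p̂_st) = Σ W_h² p̂_h(1−p̂_h)/(n_h−1):
  stratum 1: (250/2050)²·0.280·0.720/24 = 0.000124926
  stratum 2: (450/2050)²·0.519·0.481/26 = 0.000462654
  stratum 3: (1350/2050)²·0.459·0.541/84 = 0.00128201
V̂(p̂_st) = 0.00186959; SE = √V̂ = 0.0432387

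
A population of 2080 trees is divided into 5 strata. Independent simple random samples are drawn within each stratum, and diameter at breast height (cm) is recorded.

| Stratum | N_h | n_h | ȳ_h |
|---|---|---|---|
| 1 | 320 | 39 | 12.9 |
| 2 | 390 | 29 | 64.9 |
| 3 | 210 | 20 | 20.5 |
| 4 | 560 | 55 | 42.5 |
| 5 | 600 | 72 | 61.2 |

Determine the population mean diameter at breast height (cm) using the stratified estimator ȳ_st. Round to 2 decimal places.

N = Σ N_h = 2080. Stratum weights W_h = N_h/N.
ȳ_st = (320·12.9 + 390·64.9 + 210·20.5 + 560·42.5 + 600·61.2) / 2080 = 45.3192

ȳ_st ≈ 45.32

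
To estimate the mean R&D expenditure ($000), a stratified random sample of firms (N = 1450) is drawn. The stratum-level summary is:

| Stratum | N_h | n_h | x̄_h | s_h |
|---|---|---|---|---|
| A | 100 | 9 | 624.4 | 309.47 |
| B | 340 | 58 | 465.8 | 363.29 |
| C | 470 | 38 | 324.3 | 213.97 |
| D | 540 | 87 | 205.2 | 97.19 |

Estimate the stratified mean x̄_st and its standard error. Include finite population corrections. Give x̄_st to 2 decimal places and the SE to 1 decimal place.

x̄_st ≈ 333.82, SE ≈ 16.7

x̄_st = Σ W_h x̄_h = (100·624.4 + 340·465.8 + 470·324.3 + 540·205.2)/1450 = 333.82138
V̂(x̄_st) = Σ W_h² (1 − n_h/N_h) s_h²/n_h, with W_h = N_h/N and N = 1450:
  stratum A: (100/1450)²·(1 − 9/100)·309.47²/9 = 46.0575
  stratum B: (340/1450)²·(1 − 58/340)·363.29²/58 = 103.77
  stratum C: (470/1450)²·(1 − 38/470)·213.97²/38 = 116.35
  stratum D: (540/1450)²·(1 − 87/540)·97.19²/87 = 12.6322
V̂(x̄_st) = 278.81
SE(x̄_st) = √278.81 = 16.6976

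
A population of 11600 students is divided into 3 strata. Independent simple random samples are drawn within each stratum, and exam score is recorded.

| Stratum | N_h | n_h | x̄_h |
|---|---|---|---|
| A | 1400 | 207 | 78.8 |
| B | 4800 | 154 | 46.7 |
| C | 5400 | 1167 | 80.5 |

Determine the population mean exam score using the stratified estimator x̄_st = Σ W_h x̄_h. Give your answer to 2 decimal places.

x̄_st ≈ 66.31

N = Σ N_h = 11600. Stratum weights W_h = N_h/N.
x̄_st = (1400·78.8 + 4800·46.7 + 5400·80.5) / 11600 = 66.3086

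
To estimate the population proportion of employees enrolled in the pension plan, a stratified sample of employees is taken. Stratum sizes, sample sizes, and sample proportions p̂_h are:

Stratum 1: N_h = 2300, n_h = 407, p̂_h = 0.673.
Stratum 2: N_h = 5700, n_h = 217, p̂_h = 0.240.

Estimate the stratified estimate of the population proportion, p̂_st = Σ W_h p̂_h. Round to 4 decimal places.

N = 8000; stratum weights W_h = N_h/N.
p̂_st = Σ W_h p̂_h = (2300·0.673 + 5700·0.240)/8000 = 0.36449

p̂_st ≈ 0.3645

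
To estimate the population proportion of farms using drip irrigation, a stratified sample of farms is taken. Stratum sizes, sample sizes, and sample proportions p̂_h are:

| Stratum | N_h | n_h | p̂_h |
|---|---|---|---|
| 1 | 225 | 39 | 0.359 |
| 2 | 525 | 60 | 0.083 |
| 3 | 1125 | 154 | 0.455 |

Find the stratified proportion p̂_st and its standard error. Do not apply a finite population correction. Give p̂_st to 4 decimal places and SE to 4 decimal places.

N = 1875; stratum weights W_h = N_h/N.
p̂_st = Σ W_h p̂_h = (225·0.359 + 525·0.083 + 1125·0.455)/1875 = 0.33932
V̂(p̂_st) = Σ W_h² p̂_h(1−p̂_h)/(n_h−1):
  stratum 1: (225/1875)²·0.359·0.641/38 = 8.7203e-05
  stratum 2: (525/1875)²·0.083·0.917/59 = 0.000101137
  stratum 3: (1125/1875)²·0.455·0.545/153 = 0.000583471
V̂(p̂_st) = 0.000771811; SE = √V̂ = 0.0277815

p̂_st ≈ 0.3393, SE ≈ 0.0278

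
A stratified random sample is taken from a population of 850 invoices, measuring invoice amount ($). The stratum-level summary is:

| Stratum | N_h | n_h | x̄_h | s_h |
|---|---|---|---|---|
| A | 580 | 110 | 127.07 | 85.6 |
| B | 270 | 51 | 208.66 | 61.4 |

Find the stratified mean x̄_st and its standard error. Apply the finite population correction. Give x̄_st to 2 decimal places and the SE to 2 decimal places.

x̄_st = Σ W_h x̄_h = (580·127.07 + 270·208.66)/850 = 152.98682
V̂(x̄_st) = Σ W_h² (1 − n_h/N_h) s_h²/n_h, with W_h = N_h/N and N = 850:
  stratum A: (580/850)²·(1 − 110/580)·85.6²/110 = 25.1329
  stratum B: (270/850)²·(1 − 51/270)·61.4²/51 = 6.04974
V̂(x̄_st) = 31.1827
SE(x̄_st) = √31.1827 = 5.58414

x̄_st ≈ 152.99, SE ≈ 5.58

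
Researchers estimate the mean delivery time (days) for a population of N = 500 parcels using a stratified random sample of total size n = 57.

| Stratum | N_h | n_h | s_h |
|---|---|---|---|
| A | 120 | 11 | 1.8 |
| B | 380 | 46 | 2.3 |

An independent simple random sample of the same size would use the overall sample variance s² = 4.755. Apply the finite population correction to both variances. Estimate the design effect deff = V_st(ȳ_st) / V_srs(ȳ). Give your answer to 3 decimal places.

deff ≈ 0.998

V̂(ȳ_st) = Σ W_h² (1 − n_h/N_h) s_h²/n_h, with W_h = N_h/N and N = 500:
  stratum A: (120/500)²·(1 − 11/120)·1.8²/11 = 0.0154106
  stratum B: (380/500)²·(1 − 46/380)·2.3²/46 = 0.0583832
V_st = 0.0737938
V_srs = (1 − 57/500)·4.755/57 = 0.0739111
deff = V_st / V_srs = 0.0737938/0.0739111 = 0.9984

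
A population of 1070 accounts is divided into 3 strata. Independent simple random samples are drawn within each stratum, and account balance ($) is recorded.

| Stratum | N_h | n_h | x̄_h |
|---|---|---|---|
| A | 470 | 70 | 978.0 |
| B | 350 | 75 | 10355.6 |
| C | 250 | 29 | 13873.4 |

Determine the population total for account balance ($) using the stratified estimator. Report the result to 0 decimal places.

τ̂_st = Σ N_h x̄_h = 470·978.0 + 350·10355.6 + 250·13873.4 = 7552470

τ̂_st ≈ 7552470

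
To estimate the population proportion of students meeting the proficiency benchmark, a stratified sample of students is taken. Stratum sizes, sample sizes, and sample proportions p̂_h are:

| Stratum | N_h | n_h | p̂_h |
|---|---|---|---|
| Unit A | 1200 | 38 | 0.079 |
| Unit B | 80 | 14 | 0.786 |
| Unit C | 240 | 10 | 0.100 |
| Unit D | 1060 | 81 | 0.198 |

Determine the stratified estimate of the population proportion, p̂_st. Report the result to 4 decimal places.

N = 2580; stratum weights W_h = N_h/N.
p̂_st = Σ W_h p̂_h = (1200·0.079 + 80·0.786 + 240·0.100 + 1060·0.198)/2580 = 0.15177

p̂_st ≈ 0.1518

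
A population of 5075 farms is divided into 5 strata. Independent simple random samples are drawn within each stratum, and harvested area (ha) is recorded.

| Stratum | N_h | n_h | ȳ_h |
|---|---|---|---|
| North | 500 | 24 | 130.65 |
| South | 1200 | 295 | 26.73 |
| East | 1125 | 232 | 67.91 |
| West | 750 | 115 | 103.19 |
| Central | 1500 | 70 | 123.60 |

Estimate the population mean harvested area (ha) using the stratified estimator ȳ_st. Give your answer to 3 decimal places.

N = Σ N_h = 5075. Stratum weights W_h = N_h/N.
ȳ_st = (500·130.65 + 1200·26.73 + 1125·67.91 + 750·103.19 + 1500·123.60) / 5075 = 86.02803

ȳ_st ≈ 86.028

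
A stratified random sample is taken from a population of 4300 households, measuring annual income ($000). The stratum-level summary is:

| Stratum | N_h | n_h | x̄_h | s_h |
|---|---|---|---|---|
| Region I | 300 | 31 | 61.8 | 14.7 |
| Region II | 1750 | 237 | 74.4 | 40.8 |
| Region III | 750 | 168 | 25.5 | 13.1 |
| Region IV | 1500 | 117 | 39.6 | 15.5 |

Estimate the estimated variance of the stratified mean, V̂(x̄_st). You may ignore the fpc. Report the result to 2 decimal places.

V̂(x̄_st) = Σ W_h² s_h²/n_h, with W_h = N_h/N and N = 4300:
  stratum Region I: (300/4300)²·14.7²/31 = 0.0339296
  stratum Region II: (1750/4300)²·40.8²/237 = 1.16335
  stratum Region III: (750/4300)²·13.1²/168 = 0.0310756
  stratum Region IV: (1500/4300)²·15.5²/117 = 0.249875
V̂(x̄_st) = 1.47823

V̂(x̄_st) ≈ 1.48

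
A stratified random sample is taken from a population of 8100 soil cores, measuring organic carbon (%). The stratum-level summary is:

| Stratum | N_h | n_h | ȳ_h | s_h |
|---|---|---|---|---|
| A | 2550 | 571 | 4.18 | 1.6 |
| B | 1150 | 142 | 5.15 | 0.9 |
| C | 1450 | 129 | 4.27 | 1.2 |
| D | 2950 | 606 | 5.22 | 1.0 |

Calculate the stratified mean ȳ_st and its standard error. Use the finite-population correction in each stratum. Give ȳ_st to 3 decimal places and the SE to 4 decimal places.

ȳ_st = Σ W_h ȳ_h = (2550·4.18 + 1150·5.15 + 1450·4.27 + 2950·5.22)/8100 = 4.71259
V̂(ȳ_st) = Σ W_h² (1 − n_h/N_h) s_h²/n_h, with W_h = N_h/N and N = 8100:
  stratum A: (2550/8100)²·(1 − 571/2550)·1.6²/571 = 0.000344842
  stratum B: (1150/8100)²·(1 − 142/1150)·0.9²/142 = 0.000100782
  stratum C: (1450/8100)²·(1 − 129/1450)·1.2²/129 = 0.000325892
  stratum D: (2950/8100)²·(1 − 606/2950)·1.0²/606 = 0.000173915
V̂(ȳ_st) = 0.000945431
SE(ȳ_st) = √0.000945431 = 0.0307479

ȳ_st ≈ 4.713, SE ≈ 0.0307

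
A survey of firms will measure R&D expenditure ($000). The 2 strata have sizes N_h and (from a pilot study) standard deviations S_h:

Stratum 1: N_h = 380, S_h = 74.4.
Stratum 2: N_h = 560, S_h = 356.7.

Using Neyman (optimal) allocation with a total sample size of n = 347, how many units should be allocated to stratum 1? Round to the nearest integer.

Neyman allocation: n_h = n · N_h S_h / Σ N_i S_i, with n = 347.
  stratum 1: N_h·S_h = 380·74.4 = 28272.00
  stratum 2: N_h·S_h = 560·356.7 = 199752.00
Σ N_h S_h = 228024.00
n for stratum 1 = 347·28272.00/228024.00 = 43.023 → 43

43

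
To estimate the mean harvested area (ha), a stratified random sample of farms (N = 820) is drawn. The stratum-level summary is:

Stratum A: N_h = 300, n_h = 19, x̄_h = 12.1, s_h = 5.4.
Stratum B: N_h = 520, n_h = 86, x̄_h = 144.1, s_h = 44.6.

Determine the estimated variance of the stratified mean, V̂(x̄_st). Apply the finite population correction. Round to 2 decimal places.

V̂(x̄_st) ≈ 7.96

V̂(x̄_st) = Σ W_h² (1 − n_h/N_h) s_h²/n_h, with W_h = N_h/N and N = 820:
  stratum A: (300/820)²·(1 − 19/300)·5.4²/19 = 0.192413
  stratum B: (520/820)²·(1 − 86/520)·44.6²/86 = 7.76313
V̂(x̄_st) = 7.95554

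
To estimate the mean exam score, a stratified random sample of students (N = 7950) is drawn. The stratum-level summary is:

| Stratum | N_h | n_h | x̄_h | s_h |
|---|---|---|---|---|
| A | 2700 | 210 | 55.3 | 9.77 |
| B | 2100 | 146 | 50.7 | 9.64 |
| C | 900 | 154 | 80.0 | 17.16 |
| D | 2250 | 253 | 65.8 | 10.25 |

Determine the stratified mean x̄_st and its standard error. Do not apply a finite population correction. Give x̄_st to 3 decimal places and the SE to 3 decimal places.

x̄_st ≈ 59.853, SE ≈ 0.393

x̄_st = Σ W_h x̄_h = (2700·55.3 + 2100·50.7 + 900·80.0 + 2250·65.8)/7950 = 59.85283
V̂(x̄_st) = Σ W_h² s_h²/n_h, with W_h = N_h/N and N = 7950:
  stratum A: (2700/7950)²·9.77²/210 = 0.052428
  stratum B: (2100/7950)²·9.64²/146 = 0.0444125
  stratum C: (900/7950)²·17.16²/154 = 0.0245056
  stratum D: (2250/7950)²·10.25²/253 = 0.0332627
V̂(x̄_st) = 0.154609
SE(x̄_st) = √0.154609 = 0.393203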